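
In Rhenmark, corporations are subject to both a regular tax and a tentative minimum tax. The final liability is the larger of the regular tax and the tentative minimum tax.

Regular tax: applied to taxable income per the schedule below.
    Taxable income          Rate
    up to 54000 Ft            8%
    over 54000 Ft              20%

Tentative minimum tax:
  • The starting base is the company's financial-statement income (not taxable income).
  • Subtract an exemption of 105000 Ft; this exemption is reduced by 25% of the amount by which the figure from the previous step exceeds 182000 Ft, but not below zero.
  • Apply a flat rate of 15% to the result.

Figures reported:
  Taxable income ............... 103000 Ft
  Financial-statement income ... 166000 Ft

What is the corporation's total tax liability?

14120 Ft

Regular tax:
  54000 Ft × 8% = 4320 Ft
  49000 Ft × 20% = 9800 Ft
  → 14120 Ft

Tentative minimum tax:
  Base (financial-statement income): 166000 Ft
  Exemption: 166000 Ft ≤ 182000 Ft, so full 105000 Ft applies
  Base: 166000 Ft − 105000 Ft = 61000 Ft
  61000 Ft × 15% = 9150 Ft

14120 Ft > 9150 Ft, so the regular tax governs.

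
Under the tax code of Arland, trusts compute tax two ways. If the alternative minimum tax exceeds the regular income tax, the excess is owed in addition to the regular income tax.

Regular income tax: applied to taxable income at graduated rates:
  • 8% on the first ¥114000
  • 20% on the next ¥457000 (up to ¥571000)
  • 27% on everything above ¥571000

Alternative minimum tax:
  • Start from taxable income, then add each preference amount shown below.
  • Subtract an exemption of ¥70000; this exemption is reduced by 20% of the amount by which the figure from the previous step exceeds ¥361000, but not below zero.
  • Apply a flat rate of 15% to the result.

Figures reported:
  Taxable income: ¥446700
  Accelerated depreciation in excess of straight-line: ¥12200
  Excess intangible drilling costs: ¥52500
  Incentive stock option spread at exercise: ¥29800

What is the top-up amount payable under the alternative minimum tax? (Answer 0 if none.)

¥426

Alternative minimum tax:
  Adjusted income: ¥446700 + ¥12200 + ¥52500 + ¥29800 = ¥541200
  Exemption: ¥70000 − 20% × (¥541200 − ¥361000) = ¥70000 − ¥36040 = ¥33960
  Base: ¥541200 − ¥33960 = ¥507240
  ¥507240 × 15% = ¥76086

Regular income tax:
  ¥114000 × 8% = ¥9120
  ¥332700 × 20% = ¥66540
  → ¥75660

Excess of alternative minimum tax over regular income tax: ¥76086 − ¥75660 = ¥426.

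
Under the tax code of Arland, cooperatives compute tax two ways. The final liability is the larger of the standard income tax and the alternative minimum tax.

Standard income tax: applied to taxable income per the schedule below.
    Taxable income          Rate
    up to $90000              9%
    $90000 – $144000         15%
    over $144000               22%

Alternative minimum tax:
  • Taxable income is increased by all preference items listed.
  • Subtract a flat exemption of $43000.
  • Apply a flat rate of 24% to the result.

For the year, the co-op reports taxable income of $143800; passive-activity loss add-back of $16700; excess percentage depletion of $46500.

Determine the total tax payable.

Standard income tax:
  $90000 × 9% = $8100
  $53800 × 15% = $8070
  → $16170

Alternative minimum tax:
  Adjusted income: $143800 + $16700 + $46500 = $207000
  Less exemption $43000 → base $164000
  $164000 × 24% = $39360

$39360 > $16170, so the alternative minimum tax is the binding amount.

$39360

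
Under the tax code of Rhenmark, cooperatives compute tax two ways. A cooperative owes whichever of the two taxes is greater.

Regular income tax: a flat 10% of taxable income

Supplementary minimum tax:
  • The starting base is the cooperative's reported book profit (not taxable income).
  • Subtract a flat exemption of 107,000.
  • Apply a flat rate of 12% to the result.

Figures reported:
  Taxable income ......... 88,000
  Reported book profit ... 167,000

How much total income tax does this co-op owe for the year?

8,800

Regular income tax:
  88,000 × 10% = 8,800

Supplementary minimum tax:
  Base (reported book profit): 167,000
  Less exemption 107,000 → base 60,000
  60,000 × 12% = 7,200

8,800 > 7,200, so the regular income tax governs.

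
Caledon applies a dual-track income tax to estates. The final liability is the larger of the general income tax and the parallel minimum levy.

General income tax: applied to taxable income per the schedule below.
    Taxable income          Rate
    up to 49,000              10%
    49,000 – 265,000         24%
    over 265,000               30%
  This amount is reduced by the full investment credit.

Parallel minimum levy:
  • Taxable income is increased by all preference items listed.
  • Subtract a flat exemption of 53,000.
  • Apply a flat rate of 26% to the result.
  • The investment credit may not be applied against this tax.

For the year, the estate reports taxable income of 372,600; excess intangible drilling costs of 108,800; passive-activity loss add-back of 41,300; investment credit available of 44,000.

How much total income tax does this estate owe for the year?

122,122

General income tax:
  49,000 × 10% = 4,900
  216,000 × 24% = 51,840
  107,600 × 30% = 32,280
  → 89,020
  Less investment credit 44,000 → 45,020

Parallel minimum levy:
  Adjusted income: 372,600 + 108,800 + 41,300 = 522,700
  Less exemption 53,000 → base 469,700
  469,700 × 26% = 122,122

122,122 > 45,020, so the parallel minimum levy is the binding amount.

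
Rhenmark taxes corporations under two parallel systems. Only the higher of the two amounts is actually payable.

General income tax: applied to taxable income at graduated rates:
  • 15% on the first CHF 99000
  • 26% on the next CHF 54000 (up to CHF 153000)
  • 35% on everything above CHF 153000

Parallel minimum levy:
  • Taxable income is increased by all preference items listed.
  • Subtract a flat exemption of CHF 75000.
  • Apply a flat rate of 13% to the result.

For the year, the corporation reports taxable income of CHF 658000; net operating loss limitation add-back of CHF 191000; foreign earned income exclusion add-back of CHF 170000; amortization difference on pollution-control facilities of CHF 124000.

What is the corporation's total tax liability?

Parallel minimum levy:
  Adjusted income: CHF 658000 + CHF 191000 + CHF 170000 + CHF 124000 = CHF 1143000
  Less exemption CHF 75000 → base CHF 1068000
  CHF 1068000 × 13% = CHF 138840

General income tax:
  CHF 99000 × 15% = CHF 14850
  CHF 54000 × 26% = CHF 14040
  CHF 505000 × 35% = CHF 176750
  → CHF 205640

CHF 205640 > CHF 138840, so the general income tax governs.

CHF 205640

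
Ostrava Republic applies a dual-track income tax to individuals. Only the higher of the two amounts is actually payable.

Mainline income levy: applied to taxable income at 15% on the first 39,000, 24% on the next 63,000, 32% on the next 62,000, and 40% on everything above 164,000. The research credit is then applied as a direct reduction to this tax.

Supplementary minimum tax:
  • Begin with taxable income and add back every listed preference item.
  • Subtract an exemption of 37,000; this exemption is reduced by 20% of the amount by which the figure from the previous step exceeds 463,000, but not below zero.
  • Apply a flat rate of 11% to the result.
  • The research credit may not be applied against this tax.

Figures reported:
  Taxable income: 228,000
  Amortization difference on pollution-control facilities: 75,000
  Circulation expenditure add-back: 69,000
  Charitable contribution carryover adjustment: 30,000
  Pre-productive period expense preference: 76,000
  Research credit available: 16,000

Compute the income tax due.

Mainline income levy:
  39,000 × 15% = 5,850
  63,000 × 24% = 15,120
  62,000 × 32% = 19,840
  64,000 × 40% = 25,600
  → 66,410
  Less research credit 16,000 → 50,410

Supplementary minimum tax:
  Adjusted income: 228,000 + 75,000 + 69,000 + 30,000 + 76,000 = 478,000
  Exemption: 37,000 − 20% × (478,000 − 463,000) = 37,000 − 3,000 = 34,000
  Base: 478,000 − 34,000 = 444,000
  444,000 × 11% = 48,840

50,410 > 48,840, so the mainline income levy governs.

50,410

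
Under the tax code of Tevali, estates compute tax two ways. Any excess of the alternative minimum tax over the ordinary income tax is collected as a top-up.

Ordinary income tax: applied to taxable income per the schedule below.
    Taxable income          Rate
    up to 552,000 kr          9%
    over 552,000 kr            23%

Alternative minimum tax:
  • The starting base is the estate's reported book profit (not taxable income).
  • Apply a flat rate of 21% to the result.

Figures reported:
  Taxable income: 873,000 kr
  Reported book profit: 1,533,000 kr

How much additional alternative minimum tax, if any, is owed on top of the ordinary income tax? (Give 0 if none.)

Ordinary income tax:
  552,000 kr × 9% = 49,680 kr
  321,000 kr × 23% = 73,830 kr
  → 123,510 kr

Alternative minimum tax:
  Base (reported book profit): 1,533,000 kr
  1,533,000 kr × 21% = 321,930 kr

Excess of alternative minimum tax over ordinary income tax: 321,930 kr − 123,510 kr = 198,420 kr.

198,420 kr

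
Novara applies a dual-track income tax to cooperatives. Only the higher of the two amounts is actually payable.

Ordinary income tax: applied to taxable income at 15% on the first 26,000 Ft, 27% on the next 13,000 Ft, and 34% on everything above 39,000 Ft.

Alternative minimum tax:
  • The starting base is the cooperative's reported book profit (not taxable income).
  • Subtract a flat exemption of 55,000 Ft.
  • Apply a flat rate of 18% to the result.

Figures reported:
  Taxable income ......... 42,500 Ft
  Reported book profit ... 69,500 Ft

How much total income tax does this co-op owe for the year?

8,600 Ft

Alternative minimum tax:
  Base (reported book profit): 69,500 Ft
  Less exemption 55,000 Ft → base 14,500 Ft
  14,500 Ft × 18% = 2,610 Ft

Ordinary income tax:
  26,000 Ft × 15% = 3,900 Ft
  13,000 Ft × 27% = 3,510 Ft
  3,500 Ft × 34% = 1,190 Ft
  → 8,600 Ft

8,600 Ft > 2,610 Ft, so the ordinary income tax governs.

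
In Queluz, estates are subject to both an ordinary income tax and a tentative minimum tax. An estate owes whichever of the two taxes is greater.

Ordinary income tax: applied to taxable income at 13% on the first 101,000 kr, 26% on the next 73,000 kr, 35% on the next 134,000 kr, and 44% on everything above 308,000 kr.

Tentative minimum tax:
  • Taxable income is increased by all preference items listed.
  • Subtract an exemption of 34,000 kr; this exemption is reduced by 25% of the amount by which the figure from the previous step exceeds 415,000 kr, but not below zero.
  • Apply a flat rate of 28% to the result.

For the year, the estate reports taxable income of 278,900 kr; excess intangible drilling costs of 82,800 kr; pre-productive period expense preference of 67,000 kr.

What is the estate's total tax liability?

111,475 kr

Tentative minimum tax:
  Adjusted income: 278,900 kr + 82,800 kr + 67,000 kr = 428,700 kr
  Exemption: 34,000 kr − 25% × (428,700 kr − 415,000 kr) = 34,000 kr − 3,425 kr = 30,575 kr
  Base: 428,700 kr − 30,575 kr = 398,125 kr
  398,125 kr × 28% = 111,475 kr

Ordinary income tax:
  101,000 kr × 13% = 13,130 kr
  73,000 kr × 26% = 18,980 kr
  104,900 kr × 35% = 36,715 kr
  → 68,825 kr

111,475 kr > 68,825 kr, so the tentative minimum tax is the binding amount.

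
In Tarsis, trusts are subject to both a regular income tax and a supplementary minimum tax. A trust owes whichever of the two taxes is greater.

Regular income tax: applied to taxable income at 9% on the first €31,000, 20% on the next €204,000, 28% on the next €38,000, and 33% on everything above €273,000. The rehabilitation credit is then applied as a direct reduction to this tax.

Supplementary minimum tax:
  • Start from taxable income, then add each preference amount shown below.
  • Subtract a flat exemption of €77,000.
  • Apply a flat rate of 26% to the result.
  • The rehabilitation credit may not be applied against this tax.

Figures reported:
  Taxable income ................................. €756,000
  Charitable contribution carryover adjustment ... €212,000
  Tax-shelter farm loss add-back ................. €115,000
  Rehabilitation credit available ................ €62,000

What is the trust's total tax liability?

€261,560

Supplementary minimum tax:
  Adjusted income: €756,000 + €212,000 + €115,000 = €1,083,000
  Less exemption €77,000 → base €1,006,000
  €1,006,000 × 26% = €261,560

Regular income tax:
  €31,000 × 9% = €2,790
  €204,000 × 20% = €40,800
  €38,000 × 28% = €10,640
  €483,000 × 33% = €159,390
  → €213,620
  Less rehabilitation credit €62,000 → €151,620

€261,560 > €151,620, so the supplementary minimum tax is the binding amount.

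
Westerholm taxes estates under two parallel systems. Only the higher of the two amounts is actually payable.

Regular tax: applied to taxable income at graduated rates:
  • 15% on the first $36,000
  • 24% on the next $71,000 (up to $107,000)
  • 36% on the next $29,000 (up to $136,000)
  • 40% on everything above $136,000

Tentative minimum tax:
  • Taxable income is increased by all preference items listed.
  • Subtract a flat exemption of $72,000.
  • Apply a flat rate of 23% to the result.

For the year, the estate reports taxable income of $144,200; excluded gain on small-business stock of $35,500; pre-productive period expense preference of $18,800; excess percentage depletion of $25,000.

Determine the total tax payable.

$36,160

Tentative minimum tax:
  Adjusted income: $144,200 + $35,500 + $18,800 + $25,000 = $223,500
  Less exemption $72,000 → base $151,500
  $151,500 × 23% = $34,845

Regular tax:
  $36,000 × 15% = $5,400
  $71,000 × 24% = $17,040
  $29,000 × 36% = $10,440
  $8,200 × 40% = $3,280
  → $36,160

$36,160 > $34,845, so the regular tax governs.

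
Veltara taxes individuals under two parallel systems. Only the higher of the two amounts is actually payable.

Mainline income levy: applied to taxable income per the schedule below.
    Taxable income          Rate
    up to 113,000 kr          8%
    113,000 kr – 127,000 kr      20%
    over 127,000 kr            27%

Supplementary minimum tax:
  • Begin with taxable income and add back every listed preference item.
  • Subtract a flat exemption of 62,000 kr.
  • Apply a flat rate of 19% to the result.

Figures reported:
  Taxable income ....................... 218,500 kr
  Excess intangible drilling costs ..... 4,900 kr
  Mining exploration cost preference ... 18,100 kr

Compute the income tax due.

36,545 kr

Mainline income levy:
  113,000 kr × 8% = 9,040 kr
  14,000 kr × 20% = 2,800 kr
  91,500 kr × 27% = 24,705 kr
  → 36,545 kr

Supplementary minimum tax:
  Adjusted income: 218,500 kr + 4,900 kr + 18,100 kr = 241,500 kr
  Less exemption 62,000 kr → base 179,500 kr
  179,500 kr × 19% = 34,105 kr

36,545 kr > 34,105 kr, so the mainline income levy governs.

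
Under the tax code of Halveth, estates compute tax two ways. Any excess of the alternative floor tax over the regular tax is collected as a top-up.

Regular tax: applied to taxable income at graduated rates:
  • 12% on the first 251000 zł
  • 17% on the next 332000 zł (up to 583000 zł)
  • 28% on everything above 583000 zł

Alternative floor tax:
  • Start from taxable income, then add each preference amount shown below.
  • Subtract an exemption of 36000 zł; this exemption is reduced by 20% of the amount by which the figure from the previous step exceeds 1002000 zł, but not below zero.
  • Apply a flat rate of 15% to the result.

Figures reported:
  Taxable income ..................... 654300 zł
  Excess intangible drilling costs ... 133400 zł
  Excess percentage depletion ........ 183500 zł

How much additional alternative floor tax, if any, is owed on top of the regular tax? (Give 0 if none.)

33756 zł

Alternative floor tax:
  Adjusted income: 654300 zł + 133400 zł + 183500 zł = 971200 zł
  Exemption: 971200 zł ≤ 1002000 zł, so full 36000 zł applies
  Base: 971200 zł − 36000 zł = 935200 zł
  935200 zł × 15% = 140280 zł

Regular tax:
  251000 zł × 12% = 30120 zł
  332000 zł × 17% = 56440 zł
  71300 zł × 28% = 19964 zł
  → 106524 zł

Excess of alternative floor tax over regular tax: 140280 zł − 106524 zł = 33756 zł.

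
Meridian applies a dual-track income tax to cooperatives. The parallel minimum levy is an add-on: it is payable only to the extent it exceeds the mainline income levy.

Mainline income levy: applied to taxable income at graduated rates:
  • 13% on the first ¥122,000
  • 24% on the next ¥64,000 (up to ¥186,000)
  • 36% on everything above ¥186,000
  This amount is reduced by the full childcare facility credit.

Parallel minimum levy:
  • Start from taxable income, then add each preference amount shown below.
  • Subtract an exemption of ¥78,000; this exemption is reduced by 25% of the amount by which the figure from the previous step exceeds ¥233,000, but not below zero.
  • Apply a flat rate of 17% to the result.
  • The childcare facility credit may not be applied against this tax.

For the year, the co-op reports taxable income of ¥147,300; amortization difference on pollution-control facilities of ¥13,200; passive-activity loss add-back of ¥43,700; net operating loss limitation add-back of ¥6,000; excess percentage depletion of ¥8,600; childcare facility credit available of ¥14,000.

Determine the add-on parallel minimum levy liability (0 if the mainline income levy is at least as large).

Parallel minimum levy:
  Adjusted income: ¥147,300 + ¥13,200 + ¥43,700 + ¥6,000 + ¥8,600 = ¥218,800
  Exemption: ¥218,800 ≤ ¥233,000, so full ¥78,000 applies
  Base: ¥218,800 − ¥78,000 = ¥140,800
  ¥140,800 × 17% = ¥23,936

Mainline income levy:
  ¥122,000 × 13% = ¥15,860
  ¥25,300 × 24% = ¥6,072
  → ¥21,932
  Less childcare facility credit ¥14,000 → ¥7,932

Excess of parallel minimum levy over mainline income levy: ¥23,936 − ¥7,932 = ¥16,004.

¥16,004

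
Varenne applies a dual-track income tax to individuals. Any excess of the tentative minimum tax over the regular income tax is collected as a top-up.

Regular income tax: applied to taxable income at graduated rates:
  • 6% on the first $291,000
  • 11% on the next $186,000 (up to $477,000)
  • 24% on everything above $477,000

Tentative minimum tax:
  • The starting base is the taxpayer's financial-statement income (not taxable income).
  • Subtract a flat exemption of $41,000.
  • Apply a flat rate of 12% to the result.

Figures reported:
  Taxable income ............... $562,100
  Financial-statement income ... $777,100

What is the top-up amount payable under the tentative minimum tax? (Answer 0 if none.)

Tentative minimum tax:
  Base (financial-statement income): $777,100
  Less exemption $41,000 → base $736,100
  $736,100 × 12% = $88,332

Regular income tax:
  $291,000 × 6% = $17,460
  $186,000 × 11% = $20,460
  $85,100 × 24% = $20,424
  → $58,344

Excess of tentative minimum tax over regular income tax: $88,332 − $58,344 = $29,988.

$29,988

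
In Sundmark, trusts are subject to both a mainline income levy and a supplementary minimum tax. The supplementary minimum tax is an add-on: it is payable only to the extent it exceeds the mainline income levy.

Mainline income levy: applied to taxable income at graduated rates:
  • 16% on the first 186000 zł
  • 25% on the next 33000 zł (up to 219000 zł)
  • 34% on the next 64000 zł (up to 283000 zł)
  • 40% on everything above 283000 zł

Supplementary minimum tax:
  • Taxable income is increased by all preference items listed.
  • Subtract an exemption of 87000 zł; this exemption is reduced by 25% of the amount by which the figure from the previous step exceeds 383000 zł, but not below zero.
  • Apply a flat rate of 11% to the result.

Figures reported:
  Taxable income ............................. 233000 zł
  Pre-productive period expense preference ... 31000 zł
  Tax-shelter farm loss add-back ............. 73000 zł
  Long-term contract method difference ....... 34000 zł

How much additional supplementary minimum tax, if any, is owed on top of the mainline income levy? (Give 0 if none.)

0 zł

Mainline income levy:
  186000 zł × 16% = 29760 zł
  33000 zł × 25% = 8250 zł
  14000 zł × 34% = 4760 zł
  → 42770 zł

Supplementary minimum tax:
  Adjusted income: 233000 zł + 31000 zł + 73000 zł + 34000 zł = 371000 zł
  Exemption: 371000 zł ≤ 383000 zł, so full 87000 zł applies
  Base: 371000 zł − 87000 zł = 284000 zł
  284000 zł × 11% = 31240 zł

31240 zł ≤ 42770 zł, so no add-on is due.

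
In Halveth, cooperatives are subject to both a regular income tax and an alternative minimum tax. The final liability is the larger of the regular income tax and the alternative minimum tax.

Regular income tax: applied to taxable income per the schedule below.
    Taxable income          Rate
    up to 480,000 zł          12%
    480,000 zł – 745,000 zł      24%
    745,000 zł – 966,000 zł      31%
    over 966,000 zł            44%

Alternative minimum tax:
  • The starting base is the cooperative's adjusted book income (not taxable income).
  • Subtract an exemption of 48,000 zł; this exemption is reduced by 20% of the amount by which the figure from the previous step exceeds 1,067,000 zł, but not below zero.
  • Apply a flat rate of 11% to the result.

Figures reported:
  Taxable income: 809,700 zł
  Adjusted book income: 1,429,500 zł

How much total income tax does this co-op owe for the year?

157,245 zł

Regular income tax:
  480,000 zł × 12% = 57,600 zł
  265,000 zł × 24% = 63,600 zł
  64,700 zł × 31% = 20,057 zł
  → 141,257 zł

Alternative minimum tax:
  Base (adjusted book income): 1,429,500 zł
  Exemption: 20% × (1,429,500 zł − 1,067,000 zł) = 72,500 zł ≥ 48,000 zł, so the exemption is fully phased out
  Base: 1,429,500 zł − 0 zł = 1,429,500 zł
  1,429,500 zł × 11% = 157,245 zł

157,245 zł > 141,257 zł, so the alternative minimum tax is the binding amount.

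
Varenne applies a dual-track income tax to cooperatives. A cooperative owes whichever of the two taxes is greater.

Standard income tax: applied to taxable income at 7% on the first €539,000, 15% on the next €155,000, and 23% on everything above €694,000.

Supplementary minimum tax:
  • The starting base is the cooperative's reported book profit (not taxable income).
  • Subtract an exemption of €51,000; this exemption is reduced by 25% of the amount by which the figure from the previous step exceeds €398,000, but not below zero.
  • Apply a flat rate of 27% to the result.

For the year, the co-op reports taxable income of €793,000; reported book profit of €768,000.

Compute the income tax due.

Supplementary minimum tax:
  Base (reported book profit): €768,000
  Exemption: 25% × (€768,000 − €398,000) = €92,500 ≥ €51,000, so the exemption is fully phased out
  Base: €768,000 − €0 = €768,000
  €768,000 × 27% = €207,360

Standard income tax:
  €539,000 × 7% = €37,730
  €155,000 × 15% = €23,250
  €99,000 × 23% = €22,770
  → €83,750

€207,360 > €83,750, so the supplementary minimum tax is the binding amount.

€207,360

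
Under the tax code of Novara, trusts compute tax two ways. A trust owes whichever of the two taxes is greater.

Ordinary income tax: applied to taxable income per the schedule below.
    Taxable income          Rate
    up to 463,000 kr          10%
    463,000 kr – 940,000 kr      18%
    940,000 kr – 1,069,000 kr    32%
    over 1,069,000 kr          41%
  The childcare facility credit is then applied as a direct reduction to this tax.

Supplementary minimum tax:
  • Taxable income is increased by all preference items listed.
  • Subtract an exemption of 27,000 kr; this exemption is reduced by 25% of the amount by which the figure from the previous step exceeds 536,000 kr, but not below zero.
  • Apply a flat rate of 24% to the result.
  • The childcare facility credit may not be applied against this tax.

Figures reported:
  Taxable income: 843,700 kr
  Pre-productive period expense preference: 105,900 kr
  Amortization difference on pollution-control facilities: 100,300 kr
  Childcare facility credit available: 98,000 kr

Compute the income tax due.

251,976 kr

Supplementary minimum tax:
  Adjusted income: 843,700 kr + 105,900 kr + 100,300 kr = 1,049,900 kr
  Exemption: 25% × (1,049,900 kr − 536,000 kr) = 128,475 kr ≥ 27,000 kr, so the exemption is fully phased out
  Base: 1,049,900 kr − 0 kr = 1,049,900 kr
  1,049,900 kr × 24% = 251,976 kr

Ordinary income tax:
  463,000 kr × 10% = 46,300 kr
  380,700 kr × 18% = 68,526 kr
  → 114,826 kr
  Less childcare facility credit 98,000 kr → 16,826 kr

251,976 kr > 16,826 kr, so the supplementary minimum tax is the binding amount.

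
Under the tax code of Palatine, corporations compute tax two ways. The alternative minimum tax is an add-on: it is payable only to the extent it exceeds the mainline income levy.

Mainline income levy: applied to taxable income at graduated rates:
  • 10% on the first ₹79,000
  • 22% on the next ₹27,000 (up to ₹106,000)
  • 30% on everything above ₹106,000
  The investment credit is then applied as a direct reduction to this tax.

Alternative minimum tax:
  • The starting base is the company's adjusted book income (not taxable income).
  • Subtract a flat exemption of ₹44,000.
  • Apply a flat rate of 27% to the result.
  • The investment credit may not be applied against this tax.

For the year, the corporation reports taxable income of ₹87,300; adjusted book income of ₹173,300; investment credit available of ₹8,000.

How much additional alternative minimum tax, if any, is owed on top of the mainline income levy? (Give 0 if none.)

Alternative minimum tax:
  Base (adjusted book income): ₹173,300
  Less exemption ₹44,000 → base ₹129,300
  ₹129,300 × 27% = ₹34,911

Mainline income levy:
  ₹79,000 × 10% = ₹7,900
  ₹8,300 × 22% = ₹1,826
  → ₹9,726
  Less investment credit ₹8,000 → ₹1,726

Excess of alternative minimum tax over mainline income levy: ₹34,911 − ₹1,726 = ₹33,185.

₹33,185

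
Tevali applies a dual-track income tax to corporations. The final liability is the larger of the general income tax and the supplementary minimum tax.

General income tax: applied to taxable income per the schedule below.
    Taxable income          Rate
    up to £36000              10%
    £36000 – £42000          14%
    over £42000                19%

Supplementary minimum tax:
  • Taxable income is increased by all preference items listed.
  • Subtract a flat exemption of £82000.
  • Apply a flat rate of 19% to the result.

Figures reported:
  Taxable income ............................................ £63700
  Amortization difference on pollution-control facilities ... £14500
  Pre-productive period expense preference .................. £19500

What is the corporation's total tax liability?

£8563

General income tax:
  £36000 × 10% = £3600
  £6000 × 14% = £840
  £21700 × 19% = £4123
  → £8563

Supplementary minimum tax:
  Adjusted income: £63700 + £14500 + £19500 = £97700
  Less exemption £82000 → base £15700
  £15700 × 19% = £2983

£8563 > £2983, so the general income tax governs.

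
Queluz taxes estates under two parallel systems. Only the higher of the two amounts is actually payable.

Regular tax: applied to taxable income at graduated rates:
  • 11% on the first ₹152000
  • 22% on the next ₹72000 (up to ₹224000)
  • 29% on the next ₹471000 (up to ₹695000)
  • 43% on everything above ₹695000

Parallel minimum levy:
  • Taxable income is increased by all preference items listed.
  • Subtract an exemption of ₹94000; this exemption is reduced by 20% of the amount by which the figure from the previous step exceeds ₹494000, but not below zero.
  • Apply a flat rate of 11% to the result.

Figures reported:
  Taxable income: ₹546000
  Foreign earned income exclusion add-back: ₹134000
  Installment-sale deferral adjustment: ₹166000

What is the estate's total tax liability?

Regular tax:
  ₹152000 × 11% = ₹16720
  ₹72000 × 22% = ₹15840
  ₹322000 × 29% = ₹93380
  → ₹125940

Parallel minimum levy:
  Adjusted income: ₹546000 + ₹134000 + ₹166000 = ₹846000
  Exemption: ₹94000 − 20% × (₹846000 − ₹494000) = ₹94000 − ₹70400 = ₹23600
  Base: ₹846000 − ₹23600 = ₹822400
  ₹822400 × 11% = ₹90464

₹125940 > ₹90464, so the regular tax governs.

₹125940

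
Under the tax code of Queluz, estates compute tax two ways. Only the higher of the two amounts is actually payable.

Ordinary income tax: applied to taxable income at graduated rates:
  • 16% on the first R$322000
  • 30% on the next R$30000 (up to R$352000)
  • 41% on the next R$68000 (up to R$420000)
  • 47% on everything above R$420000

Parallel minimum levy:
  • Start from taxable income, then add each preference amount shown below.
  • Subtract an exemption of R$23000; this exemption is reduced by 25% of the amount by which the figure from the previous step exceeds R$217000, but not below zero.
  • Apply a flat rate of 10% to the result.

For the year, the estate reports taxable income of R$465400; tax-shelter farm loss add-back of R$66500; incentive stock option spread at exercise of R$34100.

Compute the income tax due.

Ordinary income tax:
  R$322000 × 16% = R$51520
  R$30000 × 30% = R$9000
  R$68000 × 41% = R$27880
  R$45400 × 47% = R$21338
  → R$109738

Parallel minimum levy:
  Adjusted income: R$465400 + R$66500 + R$34100 = R$566000
  Exemption: 25% × (R$566000 − R$217000) = R$87250 ≥ R$23000, so the exemption is fully phased out
  Base: R$566000 − R$0 = R$566000
  R$566000 × 10% = R$56600

R$109738 > R$56600, so the ordinary income tax governs.

R$109738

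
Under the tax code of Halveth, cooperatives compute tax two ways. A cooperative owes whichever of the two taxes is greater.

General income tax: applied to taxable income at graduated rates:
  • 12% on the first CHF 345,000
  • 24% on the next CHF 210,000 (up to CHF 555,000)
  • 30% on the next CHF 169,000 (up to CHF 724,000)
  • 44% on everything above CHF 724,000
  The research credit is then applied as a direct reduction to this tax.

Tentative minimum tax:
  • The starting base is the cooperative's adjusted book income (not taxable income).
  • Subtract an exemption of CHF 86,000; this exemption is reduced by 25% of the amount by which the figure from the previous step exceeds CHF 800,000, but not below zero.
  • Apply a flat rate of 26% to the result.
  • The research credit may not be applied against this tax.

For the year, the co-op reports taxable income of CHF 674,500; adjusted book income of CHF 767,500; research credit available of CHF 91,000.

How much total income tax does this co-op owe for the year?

CHF 177,190

General income tax:
  CHF 345,000 × 12% = CHF 41,400
  CHF 210,000 × 24% = CHF 50,400
  CHF 119,500 × 30% = CHF 35,850
  → CHF 127,650
  Less research credit CHF 91,000 → CHF 36,650

Tentative minimum tax:
  Base (adjusted book income): CHF 767,500
  Exemption: CHF 767,500 ≤ CHF 800,000, so full CHF 86,000 applies
  Base: CHF 767,500 − CHF 86,000 = CHF 681,500
  CHF 681,500 × 26% = CHF 177,190

CHF 177,190 > CHF 36,650, so the tentative minimum tax is the binding amount.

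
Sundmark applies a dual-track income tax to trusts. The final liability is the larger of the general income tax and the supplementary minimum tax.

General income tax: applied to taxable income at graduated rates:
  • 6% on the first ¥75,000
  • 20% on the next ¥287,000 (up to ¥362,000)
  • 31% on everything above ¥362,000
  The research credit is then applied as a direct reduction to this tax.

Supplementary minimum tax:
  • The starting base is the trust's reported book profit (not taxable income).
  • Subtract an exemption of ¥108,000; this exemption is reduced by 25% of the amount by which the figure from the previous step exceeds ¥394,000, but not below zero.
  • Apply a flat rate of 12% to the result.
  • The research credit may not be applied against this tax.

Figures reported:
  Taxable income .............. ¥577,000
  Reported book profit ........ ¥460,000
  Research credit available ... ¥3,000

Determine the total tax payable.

Supplementary minimum tax:
  Base (reported book profit): ¥460,000
  Exemption: ¥108,000 − 25% × (¥460,000 − ¥394,000) = ¥108,000 − ¥16,500 = ¥91,500
  Base: ¥460,000 − ¥91,500 = ¥368,500
  ¥368,500 × 12% = ¥44,220

General income tax:
  ¥75,000 × 6% = ¥4,500
  ¥287,000 × 20% = ¥57,400
  ¥215,000 × 31% = ¥66,650
  → ¥128,550
  Less research credit ¥3,000 → ¥125,550

¥125,550 > ¥44,220, so the general income tax governs.

¥125,550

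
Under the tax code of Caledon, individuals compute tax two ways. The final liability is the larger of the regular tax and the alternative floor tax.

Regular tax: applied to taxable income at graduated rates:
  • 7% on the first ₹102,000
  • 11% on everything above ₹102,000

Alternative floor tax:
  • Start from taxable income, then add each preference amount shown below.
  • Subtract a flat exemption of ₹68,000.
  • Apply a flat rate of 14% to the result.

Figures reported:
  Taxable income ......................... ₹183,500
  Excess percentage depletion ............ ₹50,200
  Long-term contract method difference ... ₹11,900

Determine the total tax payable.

₹24,864

Regular tax:
  ₹102,000 × 7% = ₹7,140
  ₹81,500 × 11% = ₹8,965
  → ₹16,105

Alternative floor tax:
  Adjusted income: ₹183,500 + ₹50,200 + ₹11,900 = ₹245,600
  Less exemption ₹68,000 → base ₹177,600
  ₹177,600 × 14% = ₹24,864

₹24,864 > ₹16,105, so the alternative floor tax is the binding amount.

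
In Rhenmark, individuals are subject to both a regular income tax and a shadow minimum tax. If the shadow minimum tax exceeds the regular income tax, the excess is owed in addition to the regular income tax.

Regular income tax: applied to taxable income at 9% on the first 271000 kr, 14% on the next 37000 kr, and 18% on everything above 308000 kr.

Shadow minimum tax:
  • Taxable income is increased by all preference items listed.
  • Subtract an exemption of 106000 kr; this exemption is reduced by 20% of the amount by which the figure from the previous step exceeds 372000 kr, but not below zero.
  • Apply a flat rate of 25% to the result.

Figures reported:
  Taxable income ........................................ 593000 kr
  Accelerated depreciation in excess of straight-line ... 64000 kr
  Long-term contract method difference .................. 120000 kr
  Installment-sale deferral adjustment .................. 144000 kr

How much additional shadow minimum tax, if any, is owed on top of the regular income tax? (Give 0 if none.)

Regular income tax:
  271000 kr × 9% = 24390 kr
  37000 kr × 14% = 5180 kr
  285000 kr × 18% = 51300 kr
  → 80870 kr

Shadow minimum tax:
  Adjusted income: 593000 kr + 64000 kr + 120000 kr + 144000 kr = 921000 kr
  Exemption: 20% × (921000 kr − 372000 kr) = 109800 kr ≥ 106000 kr, so the exemption is fully phased out
  Base: 921000 kr − 0 kr = 921000 kr
  921000 kr × 25% = 230250 kr

Excess of shadow minimum tax over regular income tax: 230250 kr − 80870 kr = 149380 kr.

149380 kr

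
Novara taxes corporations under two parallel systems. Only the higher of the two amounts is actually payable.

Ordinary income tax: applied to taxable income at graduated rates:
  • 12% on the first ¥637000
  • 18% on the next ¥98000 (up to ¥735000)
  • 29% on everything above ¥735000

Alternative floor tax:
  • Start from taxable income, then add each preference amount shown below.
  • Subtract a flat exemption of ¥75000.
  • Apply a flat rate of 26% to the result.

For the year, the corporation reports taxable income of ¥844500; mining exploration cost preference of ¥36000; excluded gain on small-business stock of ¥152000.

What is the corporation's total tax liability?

¥248950

Alternative floor tax:
  Adjusted income: ¥844500 + ¥36000 + ¥152000 = ¥1032500
  Less exemption ¥75000 → base ¥957500
  ¥957500 × 26% = ¥248950

Ordinary income tax:
  ¥637000 × 12% = ¥76440
  ¥98000 × 18% = ¥17640
  ¥109500 × 29% = ¥31755
  → ¥125835

¥248950 > ¥125835, so the alternative floor tax is the binding amount.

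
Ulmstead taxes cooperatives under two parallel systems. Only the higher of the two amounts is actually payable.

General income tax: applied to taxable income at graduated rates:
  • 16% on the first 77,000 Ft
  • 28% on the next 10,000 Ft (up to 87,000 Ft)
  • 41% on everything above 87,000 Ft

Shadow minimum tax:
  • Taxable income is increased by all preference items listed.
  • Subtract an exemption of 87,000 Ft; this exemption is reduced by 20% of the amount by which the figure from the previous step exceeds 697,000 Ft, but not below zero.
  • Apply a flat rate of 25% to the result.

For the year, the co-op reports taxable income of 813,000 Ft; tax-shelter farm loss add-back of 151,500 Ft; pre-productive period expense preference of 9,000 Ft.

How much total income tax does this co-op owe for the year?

Shadow minimum tax:
  Adjusted income: 813,000 Ft + 151,500 Ft + 9,000 Ft = 973,500 Ft
  Exemption: 87,000 Ft − 20% × (973,500 Ft − 697,000 Ft) = 87,000 Ft − 55,300 Ft = 31,700 Ft
  Base: 973,500 Ft − 31,700 Ft = 941,800 Ft
  941,800 Ft × 25% = 235,450 Ft

General income tax:
  77,000 Ft × 16% = 12,320 Ft
  10,000 Ft × 28% = 2,800 Ft
  726,000 Ft × 41% = 297,660 Ft
  → 312,780 Ft

312,780 Ft > 235,450 Ft, so the general income tax governs.

312,780 Ft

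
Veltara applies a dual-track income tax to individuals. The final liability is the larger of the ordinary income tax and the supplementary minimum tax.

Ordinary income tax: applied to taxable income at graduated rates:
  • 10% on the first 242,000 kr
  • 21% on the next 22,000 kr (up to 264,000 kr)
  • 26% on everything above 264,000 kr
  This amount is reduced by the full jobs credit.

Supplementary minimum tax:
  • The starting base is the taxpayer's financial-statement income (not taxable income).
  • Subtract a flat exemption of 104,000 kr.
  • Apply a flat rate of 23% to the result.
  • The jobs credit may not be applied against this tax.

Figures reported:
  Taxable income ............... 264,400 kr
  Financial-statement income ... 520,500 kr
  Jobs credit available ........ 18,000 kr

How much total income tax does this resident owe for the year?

Ordinary income tax:
  242,000 kr × 10% = 24,200 kr
  22,000 kr × 21% = 4,620 kr
  400 kr × 26% = 104 kr
  → 28,924 kr
  Less jobs credit 18,000 kr → 10,924 kr

Supplementary minimum tax:
  Base (financial-statement income): 520,500 kr
  Less exemption 104,000 kr → base 416,500 kr
  416,500 kr × 23% = 95,795 kr

95,795 kr > 10,924 kr, so the supplementary minimum tax is the binding amount.

95,795 kr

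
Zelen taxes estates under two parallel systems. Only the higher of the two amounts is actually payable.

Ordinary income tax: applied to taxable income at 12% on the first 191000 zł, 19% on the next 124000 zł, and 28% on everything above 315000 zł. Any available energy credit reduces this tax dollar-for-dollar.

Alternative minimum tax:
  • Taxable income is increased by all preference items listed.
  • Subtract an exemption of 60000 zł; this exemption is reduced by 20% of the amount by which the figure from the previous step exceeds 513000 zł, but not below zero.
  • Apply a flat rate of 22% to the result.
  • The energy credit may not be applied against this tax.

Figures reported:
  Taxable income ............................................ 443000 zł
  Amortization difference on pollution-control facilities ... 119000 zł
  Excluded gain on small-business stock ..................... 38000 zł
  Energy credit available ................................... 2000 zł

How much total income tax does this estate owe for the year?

Alternative minimum tax:
  Adjusted income: 443000 zł + 119000 zł + 38000 zł = 600000 zł
  Exemption: 60000 zł − 20% × (600000 zł − 513000 zł) = 60000 zł − 17400 zł = 42600 zł
  Base: 600000 zł − 42600 zł = 557400 zł
  557400 zł × 22% = 122628 zł

Ordinary income tax:
  191000 zł × 12% = 22920 zł
  124000 zł × 19% = 23560 zł
  128000 zł × 28% = 35840 zł
  → 82320 zł
  Less energy credit 2000 zł → 80320 zł

122628 zł > 80320 zł, so the alternative minimum tax is the binding amount.

122628 zł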